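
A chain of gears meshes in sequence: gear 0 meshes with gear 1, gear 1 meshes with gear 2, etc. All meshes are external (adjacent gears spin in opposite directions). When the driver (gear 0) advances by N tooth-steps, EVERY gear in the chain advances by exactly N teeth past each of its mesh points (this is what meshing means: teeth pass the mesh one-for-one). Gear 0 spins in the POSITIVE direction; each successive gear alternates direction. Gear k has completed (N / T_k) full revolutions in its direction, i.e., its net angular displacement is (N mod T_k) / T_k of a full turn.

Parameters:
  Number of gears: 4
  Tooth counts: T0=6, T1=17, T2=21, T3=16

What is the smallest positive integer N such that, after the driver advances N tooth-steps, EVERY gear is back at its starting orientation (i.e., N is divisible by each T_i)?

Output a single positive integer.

Answer: 5712

Derivation:
Gear k returns to start when N is a multiple of T_k.
All gears at start simultaneously when N is a common multiple of [6, 17, 21, 16]; the smallest such N is lcm(6, 17, 21, 16).
Start: lcm = T0 = 6
Fold in T1=17: gcd(6, 17) = 1; lcm(6, 17) = 6 * 17 / 1 = 102 / 1 = 102
Fold in T2=21: gcd(102, 21) = 3; lcm(102, 21) = 102 * 21 / 3 = 2142 / 3 = 714
Fold in T3=16: gcd(714, 16) = 2; lcm(714, 16) = 714 * 16 / 2 = 11424 / 2 = 5712
Full cycle length = 5712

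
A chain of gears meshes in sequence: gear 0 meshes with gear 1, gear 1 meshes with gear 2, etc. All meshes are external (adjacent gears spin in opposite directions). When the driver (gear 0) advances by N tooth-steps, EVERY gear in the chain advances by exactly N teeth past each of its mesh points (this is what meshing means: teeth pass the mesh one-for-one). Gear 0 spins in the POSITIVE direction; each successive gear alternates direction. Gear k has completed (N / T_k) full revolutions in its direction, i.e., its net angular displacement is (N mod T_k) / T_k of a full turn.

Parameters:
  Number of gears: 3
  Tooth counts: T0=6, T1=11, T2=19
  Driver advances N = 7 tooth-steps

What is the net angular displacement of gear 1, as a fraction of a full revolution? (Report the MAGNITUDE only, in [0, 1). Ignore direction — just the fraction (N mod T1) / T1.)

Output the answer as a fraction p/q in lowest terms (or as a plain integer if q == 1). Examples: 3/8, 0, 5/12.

Chain of 3 gears, tooth counts: [6, 11, 19]
  gear 0: T0=6, direction=positive, advance = 7 mod 6 = 1 teeth = 1/6 turn
  gear 1: T1=11, direction=negative, advance = 7 mod 11 = 7 teeth = 7/11 turn
  gear 2: T2=19, direction=positive, advance = 7 mod 19 = 7 teeth = 7/19 turn
Gear 1: 7 mod 11 = 7
Fraction = 7 / 11 = 7/11 (gcd(7,11)=1) = 7/11

Answer: 7/11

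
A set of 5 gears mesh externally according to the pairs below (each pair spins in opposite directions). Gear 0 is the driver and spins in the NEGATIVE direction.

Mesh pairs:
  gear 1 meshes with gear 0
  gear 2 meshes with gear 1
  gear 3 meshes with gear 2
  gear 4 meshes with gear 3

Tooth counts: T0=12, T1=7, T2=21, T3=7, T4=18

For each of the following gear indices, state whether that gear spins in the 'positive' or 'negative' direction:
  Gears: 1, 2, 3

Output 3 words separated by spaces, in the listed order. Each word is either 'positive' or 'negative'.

Answer: positive negative positive

Derivation:
Gear 0 (driver): negative (depth 0)
  gear 1: meshes with gear 0 -> depth 1 -> positive (opposite of gear 0)
  gear 2: meshes with gear 1 -> depth 2 -> negative (opposite of gear 1)
  gear 3: meshes with gear 2 -> depth 3 -> positive (opposite of gear 2)
  gear 4: meshes with gear 3 -> depth 4 -> negative (opposite of gear 3)
Queried indices 1, 2, 3 -> positive, negative, positive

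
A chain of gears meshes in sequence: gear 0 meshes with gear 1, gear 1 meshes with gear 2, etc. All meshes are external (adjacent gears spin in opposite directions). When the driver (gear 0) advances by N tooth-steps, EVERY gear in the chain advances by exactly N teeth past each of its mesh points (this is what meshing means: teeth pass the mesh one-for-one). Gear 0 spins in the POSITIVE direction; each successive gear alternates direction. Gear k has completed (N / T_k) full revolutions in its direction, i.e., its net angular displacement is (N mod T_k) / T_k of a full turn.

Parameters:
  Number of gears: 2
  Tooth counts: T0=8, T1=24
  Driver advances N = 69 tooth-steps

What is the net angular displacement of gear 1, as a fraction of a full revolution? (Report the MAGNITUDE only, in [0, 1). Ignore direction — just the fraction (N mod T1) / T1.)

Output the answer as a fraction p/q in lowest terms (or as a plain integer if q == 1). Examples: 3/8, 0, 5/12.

Answer: 7/8

Derivation:
Chain of 2 gears, tooth counts: [8, 24]
  gear 0: T0=8, direction=positive, advance = 69 mod 8 = 5 teeth = 5/8 turn
  gear 1: T1=24, direction=negative, advance = 69 mod 24 = 21 teeth = 21/24 turn
Gear 1: 69 mod 24 = 21
Fraction = 21 / 24 = 7/8 (gcd(21,24)=3) = 7/8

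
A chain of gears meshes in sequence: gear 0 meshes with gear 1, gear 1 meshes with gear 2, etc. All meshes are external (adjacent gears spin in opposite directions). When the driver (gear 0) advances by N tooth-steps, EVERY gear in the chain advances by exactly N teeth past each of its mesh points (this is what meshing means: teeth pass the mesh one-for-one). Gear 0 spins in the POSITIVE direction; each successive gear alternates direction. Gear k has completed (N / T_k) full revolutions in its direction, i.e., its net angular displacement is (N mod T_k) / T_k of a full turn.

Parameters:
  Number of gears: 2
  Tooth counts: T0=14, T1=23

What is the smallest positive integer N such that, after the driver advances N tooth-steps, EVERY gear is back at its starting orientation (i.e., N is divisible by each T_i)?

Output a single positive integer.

Answer: 322

Derivation:
Gear k returns to start when N is a multiple of T_k.
All gears at start simultaneously when N is a common multiple of [14, 23]; the smallest such N is lcm(14, 23).
Start: lcm = T0 = 14
Fold in T1=23: gcd(14, 23) = 1; lcm(14, 23) = 14 * 23 / 1 = 322 / 1 = 322
Full cycle length = 322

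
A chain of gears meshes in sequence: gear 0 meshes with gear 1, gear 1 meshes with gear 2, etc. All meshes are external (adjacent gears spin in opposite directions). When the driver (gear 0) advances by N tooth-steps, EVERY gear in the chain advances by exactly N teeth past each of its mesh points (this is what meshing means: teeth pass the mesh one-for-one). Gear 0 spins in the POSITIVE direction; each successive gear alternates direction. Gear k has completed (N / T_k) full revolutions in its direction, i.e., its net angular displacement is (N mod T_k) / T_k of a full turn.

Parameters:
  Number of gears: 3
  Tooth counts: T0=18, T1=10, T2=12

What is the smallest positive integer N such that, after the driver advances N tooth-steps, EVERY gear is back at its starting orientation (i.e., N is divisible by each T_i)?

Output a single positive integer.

Answer: 180

Derivation:
Gear k returns to start when N is a multiple of T_k.
All gears at start simultaneously when N is a common multiple of [18, 10, 12]; the smallest such N is lcm(18, 10, 12).
Start: lcm = T0 = 18
Fold in T1=10: gcd(18, 10) = 2; lcm(18, 10) = 18 * 10 / 2 = 180 / 2 = 90
Fold in T2=12: gcd(90, 12) = 6; lcm(90, 12) = 90 * 12 / 6 = 1080 / 6 = 180
Full cycle length = 180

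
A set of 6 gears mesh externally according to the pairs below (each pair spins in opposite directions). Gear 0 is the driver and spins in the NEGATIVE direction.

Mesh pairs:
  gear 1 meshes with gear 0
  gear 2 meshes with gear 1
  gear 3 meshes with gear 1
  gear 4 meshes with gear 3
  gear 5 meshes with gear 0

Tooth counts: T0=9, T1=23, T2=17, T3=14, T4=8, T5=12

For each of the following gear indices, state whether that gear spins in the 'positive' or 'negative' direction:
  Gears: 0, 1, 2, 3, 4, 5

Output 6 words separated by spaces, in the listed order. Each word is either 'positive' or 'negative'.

Answer: negative positive negative negative positive positive

Derivation:
Gear 0 (driver): negative (depth 0)
  gear 1: meshes with gear 0 -> depth 1 -> positive (opposite of gear 0)
  gear 2: meshes with gear 1 -> depth 2 -> negative (opposite of gear 1)
  gear 3: meshes with gear 1 -> depth 2 -> negative (opposite of gear 1)
  gear 4: meshes with gear 3 -> depth 3 -> positive (opposite of gear 3)
  gear 5: meshes with gear 0 -> depth 1 -> positive (opposite of gear 0)
Queried indices 0, 1, 2, 3, 4, 5 -> negative, positive, negative, negative, positive, positive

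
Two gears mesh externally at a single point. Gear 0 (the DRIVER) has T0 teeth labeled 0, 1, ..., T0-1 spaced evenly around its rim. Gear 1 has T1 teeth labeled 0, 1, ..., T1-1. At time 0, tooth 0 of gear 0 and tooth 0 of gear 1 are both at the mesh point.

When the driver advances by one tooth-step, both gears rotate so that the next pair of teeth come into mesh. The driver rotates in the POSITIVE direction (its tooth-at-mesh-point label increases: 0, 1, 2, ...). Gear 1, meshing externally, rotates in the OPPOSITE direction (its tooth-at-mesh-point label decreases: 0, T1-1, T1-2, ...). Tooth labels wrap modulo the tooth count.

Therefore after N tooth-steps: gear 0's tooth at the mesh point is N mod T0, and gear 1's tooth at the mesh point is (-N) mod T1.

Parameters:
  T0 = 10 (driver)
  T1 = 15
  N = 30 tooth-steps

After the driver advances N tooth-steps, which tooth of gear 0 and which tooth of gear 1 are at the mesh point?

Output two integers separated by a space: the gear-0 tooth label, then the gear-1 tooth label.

Gear 0 (driver, T0=10): tooth at mesh = N mod T0
  30 = 3 * 10 + 0, so 30 mod 10 = 0
  gear 0 tooth = 0
Gear 1 (driven, T1=15): tooth at mesh = (-N) mod T1
  30 = 2 * 15 + 0, so 30 mod 15 = 0
  (-30) mod 15 = 0
Mesh after 30 steps: gear-0 tooth 0 meets gear-1 tooth 0

Answer: 0 0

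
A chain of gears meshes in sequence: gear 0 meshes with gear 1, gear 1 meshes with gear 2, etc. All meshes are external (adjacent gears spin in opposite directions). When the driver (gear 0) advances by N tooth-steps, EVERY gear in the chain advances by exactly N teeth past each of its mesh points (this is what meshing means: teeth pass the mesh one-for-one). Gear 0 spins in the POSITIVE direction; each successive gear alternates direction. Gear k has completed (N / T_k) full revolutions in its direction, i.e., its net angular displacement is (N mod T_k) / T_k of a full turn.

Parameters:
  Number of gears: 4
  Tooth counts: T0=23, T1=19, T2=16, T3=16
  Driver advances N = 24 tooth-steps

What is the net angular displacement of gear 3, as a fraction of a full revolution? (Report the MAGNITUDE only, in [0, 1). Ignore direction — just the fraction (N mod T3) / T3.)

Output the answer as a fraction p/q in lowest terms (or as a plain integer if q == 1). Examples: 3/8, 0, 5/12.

Answer: 1/2

Derivation:
Chain of 4 gears, tooth counts: [23, 19, 16, 16]
  gear 0: T0=23, direction=positive, advance = 24 mod 23 = 1 teeth = 1/23 turn
  gear 1: T1=19, direction=negative, advance = 24 mod 19 = 5 teeth = 5/19 turn
  gear 2: T2=16, direction=positive, advance = 24 mod 16 = 8 teeth = 8/16 turn
  gear 3: T3=16, direction=negative, advance = 24 mod 16 = 8 teeth = 8/16 turn
Gear 3: 24 mod 16 = 8
Fraction = 8 / 16 = 1/2 (gcd(8,16)=8) = 1/2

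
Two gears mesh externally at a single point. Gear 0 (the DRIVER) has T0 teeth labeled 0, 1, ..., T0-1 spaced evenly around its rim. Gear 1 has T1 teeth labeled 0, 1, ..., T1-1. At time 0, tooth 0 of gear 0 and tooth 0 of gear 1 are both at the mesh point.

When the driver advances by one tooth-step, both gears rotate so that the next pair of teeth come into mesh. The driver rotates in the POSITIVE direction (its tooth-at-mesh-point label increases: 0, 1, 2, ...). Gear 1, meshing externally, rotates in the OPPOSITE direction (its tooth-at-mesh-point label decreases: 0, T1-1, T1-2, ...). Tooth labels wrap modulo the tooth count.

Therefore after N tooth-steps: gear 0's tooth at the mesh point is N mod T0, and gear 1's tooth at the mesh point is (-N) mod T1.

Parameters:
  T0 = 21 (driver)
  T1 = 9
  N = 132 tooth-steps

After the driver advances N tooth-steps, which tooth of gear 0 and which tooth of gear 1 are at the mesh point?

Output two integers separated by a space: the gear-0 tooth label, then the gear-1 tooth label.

Gear 0 (driver, T0=21): tooth at mesh = N mod T0
  132 = 6 * 21 + 6, so 132 mod 21 = 6
  gear 0 tooth = 6
Gear 1 (driven, T1=9): tooth at mesh = (-N) mod T1
  132 = 14 * 9 + 6, so 132 mod 9 = 6
  (-132) mod 9 = (-6) mod 9 = 9 - 6 = 3
Mesh after 132 steps: gear-0 tooth 6 meets gear-1 tooth 3

Answer: 6 3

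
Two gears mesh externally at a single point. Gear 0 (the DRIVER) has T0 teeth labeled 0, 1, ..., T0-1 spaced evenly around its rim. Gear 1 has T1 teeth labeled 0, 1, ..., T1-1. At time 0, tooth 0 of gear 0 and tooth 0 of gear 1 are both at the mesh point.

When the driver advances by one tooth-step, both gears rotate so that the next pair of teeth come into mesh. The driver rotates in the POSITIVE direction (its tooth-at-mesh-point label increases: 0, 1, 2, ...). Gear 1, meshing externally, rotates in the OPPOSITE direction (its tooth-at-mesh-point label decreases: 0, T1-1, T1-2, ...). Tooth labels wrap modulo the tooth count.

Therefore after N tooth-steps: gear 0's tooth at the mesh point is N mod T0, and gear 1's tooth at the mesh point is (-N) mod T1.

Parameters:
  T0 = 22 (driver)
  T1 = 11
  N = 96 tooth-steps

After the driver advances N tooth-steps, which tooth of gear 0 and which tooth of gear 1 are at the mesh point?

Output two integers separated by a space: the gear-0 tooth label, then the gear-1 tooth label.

Gear 0 (driver, T0=22): tooth at mesh = N mod T0
  96 = 4 * 22 + 8, so 96 mod 22 = 8
  gear 0 tooth = 8
Gear 1 (driven, T1=11): tooth at mesh = (-N) mod T1
  96 = 8 * 11 + 8, so 96 mod 11 = 8
  (-96) mod 11 = (-8) mod 11 = 11 - 8 = 3
Mesh after 96 steps: gear-0 tooth 8 meets gear-1 tooth 3

Answer: 8 3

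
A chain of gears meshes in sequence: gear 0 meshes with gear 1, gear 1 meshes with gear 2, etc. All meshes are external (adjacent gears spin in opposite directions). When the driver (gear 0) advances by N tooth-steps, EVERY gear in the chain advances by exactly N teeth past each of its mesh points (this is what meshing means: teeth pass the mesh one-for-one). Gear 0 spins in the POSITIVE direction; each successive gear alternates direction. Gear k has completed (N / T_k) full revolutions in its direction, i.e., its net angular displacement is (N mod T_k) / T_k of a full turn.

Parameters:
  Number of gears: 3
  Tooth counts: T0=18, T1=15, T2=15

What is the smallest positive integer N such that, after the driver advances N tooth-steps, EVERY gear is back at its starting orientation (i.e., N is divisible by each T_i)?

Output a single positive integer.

Answer: 90

Derivation:
Gear k returns to start when N is a multiple of T_k.
All gears at start simultaneously when N is a common multiple of [18, 15, 15]; the smallest such N is lcm(18, 15, 15).
Start: lcm = T0 = 18
Fold in T1=15: gcd(18, 15) = 3; lcm(18, 15) = 18 * 15 / 3 = 270 / 3 = 90
Fold in T2=15: gcd(90, 15) = 15; lcm(90, 15) = 90 * 15 / 15 = 1350 / 15 = 90
Full cycle length = 90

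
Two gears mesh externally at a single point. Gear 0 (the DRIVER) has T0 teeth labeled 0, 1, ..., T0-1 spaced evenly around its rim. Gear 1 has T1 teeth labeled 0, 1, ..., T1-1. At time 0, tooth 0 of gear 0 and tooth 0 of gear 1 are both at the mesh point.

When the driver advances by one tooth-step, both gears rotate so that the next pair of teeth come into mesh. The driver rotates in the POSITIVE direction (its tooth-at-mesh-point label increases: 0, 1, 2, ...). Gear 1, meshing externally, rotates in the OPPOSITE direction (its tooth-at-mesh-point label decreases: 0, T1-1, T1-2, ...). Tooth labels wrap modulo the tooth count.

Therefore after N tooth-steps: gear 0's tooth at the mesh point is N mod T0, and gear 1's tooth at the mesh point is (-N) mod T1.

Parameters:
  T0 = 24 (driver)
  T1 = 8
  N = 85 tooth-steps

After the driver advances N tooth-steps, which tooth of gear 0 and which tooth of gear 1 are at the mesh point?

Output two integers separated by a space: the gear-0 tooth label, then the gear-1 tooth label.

Answer: 13 3

Derivation:
Gear 0 (driver, T0=24): tooth at mesh = N mod T0
  85 = 3 * 24 + 13, so 85 mod 24 = 13
  gear 0 tooth = 13
Gear 1 (driven, T1=8): tooth at mesh = (-N) mod T1
  85 = 10 * 8 + 5, so 85 mod 8 = 5
  (-85) mod 8 = (-5) mod 8 = 8 - 5 = 3
Mesh after 85 steps: gear-0 tooth 13 meets gear-1 tooth 3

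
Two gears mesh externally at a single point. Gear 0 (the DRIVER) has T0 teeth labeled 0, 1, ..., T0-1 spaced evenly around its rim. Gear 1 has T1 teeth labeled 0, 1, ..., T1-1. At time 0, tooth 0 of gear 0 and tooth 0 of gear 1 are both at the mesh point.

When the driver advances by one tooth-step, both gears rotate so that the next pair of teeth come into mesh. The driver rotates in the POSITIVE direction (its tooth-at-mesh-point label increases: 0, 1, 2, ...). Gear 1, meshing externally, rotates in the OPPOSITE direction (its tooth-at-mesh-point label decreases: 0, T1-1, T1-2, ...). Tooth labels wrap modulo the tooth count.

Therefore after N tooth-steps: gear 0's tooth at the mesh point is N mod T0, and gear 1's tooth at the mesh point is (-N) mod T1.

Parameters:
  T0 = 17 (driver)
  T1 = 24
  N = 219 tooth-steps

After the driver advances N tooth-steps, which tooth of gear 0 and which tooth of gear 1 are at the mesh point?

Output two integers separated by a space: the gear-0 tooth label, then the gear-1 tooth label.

Gear 0 (driver, T0=17): tooth at mesh = N mod T0
  219 = 12 * 17 + 15, so 219 mod 17 = 15
  gear 0 tooth = 15
Gear 1 (driven, T1=24): tooth at mesh = (-N) mod T1
  219 = 9 * 24 + 3, so 219 mod 24 = 3
  (-219) mod 24 = (-3) mod 24 = 24 - 3 = 21
Mesh after 219 steps: gear-0 tooth 15 meets gear-1 tooth 21

Answer: 15 21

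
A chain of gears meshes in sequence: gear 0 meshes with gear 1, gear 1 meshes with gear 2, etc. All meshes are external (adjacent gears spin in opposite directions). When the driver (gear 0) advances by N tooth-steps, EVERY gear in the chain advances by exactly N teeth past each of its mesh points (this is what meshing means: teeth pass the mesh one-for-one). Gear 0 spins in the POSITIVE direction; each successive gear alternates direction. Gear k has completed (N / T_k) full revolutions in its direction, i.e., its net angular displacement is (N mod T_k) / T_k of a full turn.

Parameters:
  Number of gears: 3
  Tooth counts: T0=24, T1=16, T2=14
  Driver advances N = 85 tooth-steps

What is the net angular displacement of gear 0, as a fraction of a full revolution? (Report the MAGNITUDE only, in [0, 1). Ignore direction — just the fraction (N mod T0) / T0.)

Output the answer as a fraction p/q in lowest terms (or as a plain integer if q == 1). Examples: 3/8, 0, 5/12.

Answer: 13/24

Derivation:
Chain of 3 gears, tooth counts: [24, 16, 14]
  gear 0: T0=24, direction=positive, advance = 85 mod 24 = 13 teeth = 13/24 turn
  gear 1: T1=16, direction=negative, advance = 85 mod 16 = 5 teeth = 5/16 turn
  gear 2: T2=14, direction=positive, advance = 85 mod 14 = 1 teeth = 1/14 turn
Gear 0: 85 mod 24 = 13
Fraction = 13 / 24 = 13/24 (gcd(13,24)=1) = 13/24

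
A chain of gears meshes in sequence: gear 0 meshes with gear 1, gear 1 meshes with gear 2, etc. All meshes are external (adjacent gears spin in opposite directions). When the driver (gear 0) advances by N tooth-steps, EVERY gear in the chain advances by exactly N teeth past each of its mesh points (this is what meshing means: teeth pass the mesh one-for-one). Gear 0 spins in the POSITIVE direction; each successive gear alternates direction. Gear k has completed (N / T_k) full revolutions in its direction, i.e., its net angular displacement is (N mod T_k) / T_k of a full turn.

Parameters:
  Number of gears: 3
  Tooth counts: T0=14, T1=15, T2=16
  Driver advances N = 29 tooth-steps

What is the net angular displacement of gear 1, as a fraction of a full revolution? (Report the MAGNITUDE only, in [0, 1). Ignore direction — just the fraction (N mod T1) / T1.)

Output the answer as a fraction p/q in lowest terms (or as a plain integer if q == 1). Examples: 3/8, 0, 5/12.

Chain of 3 gears, tooth counts: [14, 15, 16]
  gear 0: T0=14, direction=positive, advance = 29 mod 14 = 1 teeth = 1/14 turn
  gear 1: T1=15, direction=negative, advance = 29 mod 15 = 14 teeth = 14/15 turn
  gear 2: T2=16, direction=positive, advance = 29 mod 16 = 13 teeth = 13/16 turn
Gear 1: 29 mod 15 = 14
Fraction = 14 / 15 = 14/15 (gcd(14,15)=1) = 14/15

Answer: 14/15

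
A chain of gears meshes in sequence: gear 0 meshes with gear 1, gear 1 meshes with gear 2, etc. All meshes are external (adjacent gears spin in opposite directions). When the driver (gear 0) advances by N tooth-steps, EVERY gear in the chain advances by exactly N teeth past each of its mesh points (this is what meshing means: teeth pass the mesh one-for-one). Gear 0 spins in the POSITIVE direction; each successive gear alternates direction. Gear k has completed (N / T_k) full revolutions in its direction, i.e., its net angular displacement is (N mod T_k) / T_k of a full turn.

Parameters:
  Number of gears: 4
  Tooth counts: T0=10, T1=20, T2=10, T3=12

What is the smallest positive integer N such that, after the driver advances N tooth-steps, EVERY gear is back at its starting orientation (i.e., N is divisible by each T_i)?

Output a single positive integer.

Gear k returns to start when N is a multiple of T_k.
All gears at start simultaneously when N is a common multiple of [10, 20, 10, 12]; the smallest such N is lcm(10, 20, 10, 12).
Start: lcm = T0 = 10
Fold in T1=20: gcd(10, 20) = 10; lcm(10, 20) = 10 * 20 / 10 = 200 / 10 = 20
Fold in T2=10: gcd(20, 10) = 10; lcm(20, 10) = 20 * 10 / 10 = 200 / 10 = 20
Fold in T3=12: gcd(20, 12) = 4; lcm(20, 12) = 20 * 12 / 4 = 240 / 4 = 60
Full cycle length = 60

Answer: 60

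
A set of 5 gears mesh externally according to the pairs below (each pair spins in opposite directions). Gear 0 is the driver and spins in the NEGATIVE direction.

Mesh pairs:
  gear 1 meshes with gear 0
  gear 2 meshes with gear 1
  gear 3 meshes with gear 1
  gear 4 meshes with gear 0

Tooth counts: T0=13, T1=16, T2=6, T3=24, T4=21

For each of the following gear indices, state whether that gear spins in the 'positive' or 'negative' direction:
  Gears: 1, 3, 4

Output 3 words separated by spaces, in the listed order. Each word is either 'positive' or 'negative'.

Answer: positive negative positive

Derivation:
Gear 0 (driver): negative (depth 0)
  gear 1: meshes with gear 0 -> depth 1 -> positive (opposite of gear 0)
  gear 2: meshes with gear 1 -> depth 2 -> negative (opposite of gear 1)
  gear 3: meshes with gear 1 -> depth 2 -> negative (opposite of gear 1)
  gear 4: meshes with gear 0 -> depth 1 -> positive (opposite of gear 0)
Queried indices 1, 3, 4 -> positive, negative, positive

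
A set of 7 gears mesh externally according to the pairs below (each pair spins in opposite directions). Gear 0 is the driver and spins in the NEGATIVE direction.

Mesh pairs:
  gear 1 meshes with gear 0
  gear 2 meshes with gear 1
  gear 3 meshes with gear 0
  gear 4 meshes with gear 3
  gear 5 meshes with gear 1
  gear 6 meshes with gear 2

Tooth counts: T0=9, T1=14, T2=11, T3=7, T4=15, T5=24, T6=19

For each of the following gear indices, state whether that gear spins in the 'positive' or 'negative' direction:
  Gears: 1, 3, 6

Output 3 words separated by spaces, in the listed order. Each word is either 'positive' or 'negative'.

Gear 0 (driver): negative (depth 0)
  gear 1: meshes with gear 0 -> depth 1 -> positive (opposite of gear 0)
  gear 2: meshes with gear 1 -> depth 2 -> negative (opposite of gear 1)
  gear 3: meshes with gear 0 -> depth 1 -> positive (opposite of gear 0)
  gear 4: meshes with gear 3 -> depth 2 -> negative (opposite of gear 3)
  gear 5: meshes with gear 1 -> depth 2 -> negative (opposite of gear 1)
  gear 6: meshes with gear 2 -> depth 3 -> positive (opposite of gear 2)
Queried indices 1, 3, 6 -> positive, positive, positive

Answer: positive positive positive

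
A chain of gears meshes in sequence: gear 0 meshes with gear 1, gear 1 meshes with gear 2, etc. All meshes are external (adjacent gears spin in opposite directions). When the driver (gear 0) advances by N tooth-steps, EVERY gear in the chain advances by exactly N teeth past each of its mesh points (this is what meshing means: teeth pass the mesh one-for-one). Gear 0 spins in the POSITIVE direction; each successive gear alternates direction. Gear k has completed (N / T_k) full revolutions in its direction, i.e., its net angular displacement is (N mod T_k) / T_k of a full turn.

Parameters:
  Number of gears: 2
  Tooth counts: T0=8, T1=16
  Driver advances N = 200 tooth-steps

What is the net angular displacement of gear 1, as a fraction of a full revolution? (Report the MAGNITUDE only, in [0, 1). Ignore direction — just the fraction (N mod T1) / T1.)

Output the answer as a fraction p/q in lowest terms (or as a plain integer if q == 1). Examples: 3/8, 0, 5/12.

Chain of 2 gears, tooth counts: [8, 16]
  gear 0: T0=8, direction=positive, advance = 200 mod 8 = 0 teeth = 0/8 turn
  gear 1: T1=16, direction=negative, advance = 200 mod 16 = 8 teeth = 8/16 turn
Gear 1: 200 mod 16 = 8
Fraction = 8 / 16 = 1/2 (gcd(8,16)=8) = 1/2

Answer: 1/2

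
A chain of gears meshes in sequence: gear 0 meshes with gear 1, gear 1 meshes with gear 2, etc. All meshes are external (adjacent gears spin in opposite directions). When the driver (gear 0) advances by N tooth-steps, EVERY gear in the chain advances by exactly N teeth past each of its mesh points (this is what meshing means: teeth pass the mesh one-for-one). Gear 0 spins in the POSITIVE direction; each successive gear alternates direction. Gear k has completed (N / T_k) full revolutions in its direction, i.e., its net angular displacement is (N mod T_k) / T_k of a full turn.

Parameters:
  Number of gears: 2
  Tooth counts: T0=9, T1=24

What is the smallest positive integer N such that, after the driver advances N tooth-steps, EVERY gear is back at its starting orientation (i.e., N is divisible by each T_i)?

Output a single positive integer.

Answer: 72

Derivation:
Gear k returns to start when N is a multiple of T_k.
All gears at start simultaneously when N is a common multiple of [9, 24]; the smallest such N is lcm(9, 24).
Start: lcm = T0 = 9
Fold in T1=24: gcd(9, 24) = 3; lcm(9, 24) = 9 * 24 / 3 = 216 / 3 = 72
Full cycle length = 72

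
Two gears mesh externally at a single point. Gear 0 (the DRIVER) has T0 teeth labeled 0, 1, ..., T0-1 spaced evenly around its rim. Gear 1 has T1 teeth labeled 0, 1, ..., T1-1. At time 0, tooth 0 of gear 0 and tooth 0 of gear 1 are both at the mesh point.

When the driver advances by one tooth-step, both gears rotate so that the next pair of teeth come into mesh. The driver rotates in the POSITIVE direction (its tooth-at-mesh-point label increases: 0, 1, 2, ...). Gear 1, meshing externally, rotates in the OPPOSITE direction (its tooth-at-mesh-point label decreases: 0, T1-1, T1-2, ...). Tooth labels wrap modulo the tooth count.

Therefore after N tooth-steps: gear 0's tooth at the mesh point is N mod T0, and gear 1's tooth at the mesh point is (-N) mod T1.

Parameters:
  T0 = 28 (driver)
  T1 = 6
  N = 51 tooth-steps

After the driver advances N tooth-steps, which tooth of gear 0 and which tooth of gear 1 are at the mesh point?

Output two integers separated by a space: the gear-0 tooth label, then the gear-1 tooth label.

Answer: 23 3

Derivation:
Gear 0 (driver, T0=28): tooth at mesh = N mod T0
  51 = 1 * 28 + 23, so 51 mod 28 = 23
  gear 0 tooth = 23
Gear 1 (driven, T1=6): tooth at mesh = (-N) mod T1
  51 = 8 * 6 + 3, so 51 mod 6 = 3
  (-51) mod 6 = (-3) mod 6 = 6 - 3 = 3
Mesh after 51 steps: gear-0 tooth 23 meets gear-1 tooth 3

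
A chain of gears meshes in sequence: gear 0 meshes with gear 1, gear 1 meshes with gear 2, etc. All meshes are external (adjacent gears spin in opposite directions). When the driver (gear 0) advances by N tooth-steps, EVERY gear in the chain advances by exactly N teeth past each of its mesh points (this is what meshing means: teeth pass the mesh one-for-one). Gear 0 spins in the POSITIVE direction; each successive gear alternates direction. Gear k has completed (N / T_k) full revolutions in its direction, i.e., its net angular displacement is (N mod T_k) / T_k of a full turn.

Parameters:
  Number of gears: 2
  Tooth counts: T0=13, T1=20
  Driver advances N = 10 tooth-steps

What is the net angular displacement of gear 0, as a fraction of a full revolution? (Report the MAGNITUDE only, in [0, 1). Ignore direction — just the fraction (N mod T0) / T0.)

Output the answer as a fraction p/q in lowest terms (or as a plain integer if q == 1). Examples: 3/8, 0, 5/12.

Answer: 10/13

Derivation:
Chain of 2 gears, tooth counts: [13, 20]
  gear 0: T0=13, direction=positive, advance = 10 mod 13 = 10 teeth = 10/13 turn
  gear 1: T1=20, direction=negative, advance = 10 mod 20 = 10 teeth = 10/20 turn
Gear 0: 10 mod 13 = 10
Fraction = 10 / 13 = 10/13 (gcd(10,13)=1) = 10/13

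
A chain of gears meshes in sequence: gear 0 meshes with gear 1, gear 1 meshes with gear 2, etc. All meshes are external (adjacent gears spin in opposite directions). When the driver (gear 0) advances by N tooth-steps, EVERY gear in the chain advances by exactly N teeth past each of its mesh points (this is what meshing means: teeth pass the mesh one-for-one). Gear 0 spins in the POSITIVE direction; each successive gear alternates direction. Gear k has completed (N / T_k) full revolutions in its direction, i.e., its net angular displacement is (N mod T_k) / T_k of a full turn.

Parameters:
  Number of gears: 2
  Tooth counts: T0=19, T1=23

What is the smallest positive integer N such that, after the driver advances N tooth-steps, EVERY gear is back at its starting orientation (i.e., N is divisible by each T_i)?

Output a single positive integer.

Gear k returns to start when N is a multiple of T_k.
All gears at start simultaneously when N is a common multiple of [19, 23]; the smallest such N is lcm(19, 23).
Start: lcm = T0 = 19
Fold in T1=23: gcd(19, 23) = 1; lcm(19, 23) = 19 * 23 / 1 = 437 / 1 = 437
Full cycle length = 437

Answer: 437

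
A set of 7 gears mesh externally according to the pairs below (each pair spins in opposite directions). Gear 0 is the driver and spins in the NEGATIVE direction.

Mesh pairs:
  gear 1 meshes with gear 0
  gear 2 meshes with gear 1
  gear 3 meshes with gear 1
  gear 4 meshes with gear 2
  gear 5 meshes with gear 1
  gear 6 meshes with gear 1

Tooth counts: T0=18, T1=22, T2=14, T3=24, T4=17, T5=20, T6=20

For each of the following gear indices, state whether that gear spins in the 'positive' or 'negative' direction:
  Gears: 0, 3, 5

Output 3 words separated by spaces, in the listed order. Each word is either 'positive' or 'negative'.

Answer: negative negative negative

Derivation:
Gear 0 (driver): negative (depth 0)
  gear 1: meshes with gear 0 -> depth 1 -> positive (opposite of gear 0)
  gear 2: meshes with gear 1 -> depth 2 -> negative (opposite of gear 1)
  gear 3: meshes with gear 1 -> depth 2 -> negative (opposite of gear 1)
  gear 4: meshes with gear 2 -> depth 3 -> positive (opposite of gear 2)
  gear 5: meshes with gear 1 -> depth 2 -> negative (opposite of gear 1)
  gear 6: meshes with gear 1 -> depth 2 -> negative (opposite of gear 1)
Queried indices 0, 3, 5 -> negative, negative, negative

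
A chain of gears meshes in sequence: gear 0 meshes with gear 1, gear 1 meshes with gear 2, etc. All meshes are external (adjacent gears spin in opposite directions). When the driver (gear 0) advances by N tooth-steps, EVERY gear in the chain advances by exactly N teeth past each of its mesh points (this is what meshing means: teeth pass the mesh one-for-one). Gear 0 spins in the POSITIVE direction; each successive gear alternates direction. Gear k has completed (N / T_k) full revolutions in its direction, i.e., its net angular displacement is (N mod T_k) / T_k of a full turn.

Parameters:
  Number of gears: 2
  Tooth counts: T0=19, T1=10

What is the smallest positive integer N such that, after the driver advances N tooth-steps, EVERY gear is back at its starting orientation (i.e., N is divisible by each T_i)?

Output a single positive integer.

Gear k returns to start when N is a multiple of T_k.
All gears at start simultaneously when N is a common multiple of [19, 10]; the smallest such N is lcm(19, 10).
Start: lcm = T0 = 19
Fold in T1=10: gcd(19, 10) = 1; lcm(19, 10) = 19 * 10 / 1 = 190 / 1 = 190
Full cycle length = 190

Answer: 190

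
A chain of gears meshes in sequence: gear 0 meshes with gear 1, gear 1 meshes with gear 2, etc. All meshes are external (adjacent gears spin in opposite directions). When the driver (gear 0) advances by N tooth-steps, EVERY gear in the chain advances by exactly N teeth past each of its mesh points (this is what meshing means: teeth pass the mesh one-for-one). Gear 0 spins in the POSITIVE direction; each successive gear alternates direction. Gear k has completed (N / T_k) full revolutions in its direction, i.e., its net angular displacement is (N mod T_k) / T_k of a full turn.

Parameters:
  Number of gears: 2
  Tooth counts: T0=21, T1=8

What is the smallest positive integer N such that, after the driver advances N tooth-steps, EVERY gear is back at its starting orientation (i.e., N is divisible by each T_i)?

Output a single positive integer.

Answer: 168

Derivation:
Gear k returns to start when N is a multiple of T_k.
All gears at start simultaneously when N is a common multiple of [21, 8]; the smallest such N is lcm(21, 8).
Start: lcm = T0 = 21
Fold in T1=8: gcd(21, 8) = 1; lcm(21, 8) = 21 * 8 / 1 = 168 / 1 = 168
Full cycle length = 168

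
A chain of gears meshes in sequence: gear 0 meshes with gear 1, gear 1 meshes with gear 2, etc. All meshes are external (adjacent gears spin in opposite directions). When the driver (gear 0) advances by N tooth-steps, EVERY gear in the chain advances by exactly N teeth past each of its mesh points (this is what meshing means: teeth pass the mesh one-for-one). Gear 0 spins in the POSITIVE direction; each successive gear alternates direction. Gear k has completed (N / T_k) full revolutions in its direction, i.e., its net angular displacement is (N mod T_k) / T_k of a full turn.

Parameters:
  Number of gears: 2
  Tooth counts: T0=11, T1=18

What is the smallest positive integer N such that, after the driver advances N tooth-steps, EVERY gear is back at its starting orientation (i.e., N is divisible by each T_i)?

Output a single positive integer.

Gear k returns to start when N is a multiple of T_k.
All gears at start simultaneously when N is a common multiple of [11, 18]; the smallest such N is lcm(11, 18).
Start: lcm = T0 = 11
Fold in T1=18: gcd(11, 18) = 1; lcm(11, 18) = 11 * 18 / 1 = 198 / 1 = 198
Full cycle length = 198

Answer: 198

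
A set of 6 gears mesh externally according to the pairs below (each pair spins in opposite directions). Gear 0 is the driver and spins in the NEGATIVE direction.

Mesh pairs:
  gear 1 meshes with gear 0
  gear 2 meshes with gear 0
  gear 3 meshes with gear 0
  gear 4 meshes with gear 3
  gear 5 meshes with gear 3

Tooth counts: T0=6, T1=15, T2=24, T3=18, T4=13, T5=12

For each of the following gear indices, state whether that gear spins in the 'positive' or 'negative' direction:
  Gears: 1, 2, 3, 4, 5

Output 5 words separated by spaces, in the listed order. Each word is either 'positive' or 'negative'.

Gear 0 (driver): negative (depth 0)
  gear 1: meshes with gear 0 -> depth 1 -> positive (opposite of gear 0)
  gear 2: meshes with gear 0 -> depth 1 -> positive (opposite of gear 0)
  gear 3: meshes with gear 0 -> depth 1 -> positive (opposite of gear 0)
  gear 4: meshes with gear 3 -> depth 2 -> negative (opposite of gear 3)
  gear 5: meshes with gear 3 -> depth 2 -> negative (opposite of gear 3)
Queried indices 1, 2, 3, 4, 5 -> positive, positive, positive, negative, negative

Answer: positive positive positive negative negative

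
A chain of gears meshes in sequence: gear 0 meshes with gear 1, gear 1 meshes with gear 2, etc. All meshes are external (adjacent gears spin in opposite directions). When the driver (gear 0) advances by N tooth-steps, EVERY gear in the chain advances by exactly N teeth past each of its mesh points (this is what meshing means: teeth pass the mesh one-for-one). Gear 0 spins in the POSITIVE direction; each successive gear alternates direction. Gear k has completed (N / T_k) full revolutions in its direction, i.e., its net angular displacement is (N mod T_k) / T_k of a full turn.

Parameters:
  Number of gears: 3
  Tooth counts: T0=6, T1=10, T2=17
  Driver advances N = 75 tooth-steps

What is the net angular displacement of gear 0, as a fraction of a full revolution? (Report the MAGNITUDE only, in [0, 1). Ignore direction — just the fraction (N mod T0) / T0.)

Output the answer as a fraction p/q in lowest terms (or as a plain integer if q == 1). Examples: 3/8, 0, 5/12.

Chain of 3 gears, tooth counts: [6, 10, 17]
  gear 0: T0=6, direction=positive, advance = 75 mod 6 = 3 teeth = 3/6 turn
  gear 1: T1=10, direction=negative, advance = 75 mod 10 = 5 teeth = 5/10 turn
  gear 2: T2=17, direction=positive, advance = 75 mod 17 = 7 teeth = 7/17 turn
Gear 0: 75 mod 6 = 3
Fraction = 3 / 6 = 1/2 (gcd(3,6)=3) = 1/2

Answer: 1/2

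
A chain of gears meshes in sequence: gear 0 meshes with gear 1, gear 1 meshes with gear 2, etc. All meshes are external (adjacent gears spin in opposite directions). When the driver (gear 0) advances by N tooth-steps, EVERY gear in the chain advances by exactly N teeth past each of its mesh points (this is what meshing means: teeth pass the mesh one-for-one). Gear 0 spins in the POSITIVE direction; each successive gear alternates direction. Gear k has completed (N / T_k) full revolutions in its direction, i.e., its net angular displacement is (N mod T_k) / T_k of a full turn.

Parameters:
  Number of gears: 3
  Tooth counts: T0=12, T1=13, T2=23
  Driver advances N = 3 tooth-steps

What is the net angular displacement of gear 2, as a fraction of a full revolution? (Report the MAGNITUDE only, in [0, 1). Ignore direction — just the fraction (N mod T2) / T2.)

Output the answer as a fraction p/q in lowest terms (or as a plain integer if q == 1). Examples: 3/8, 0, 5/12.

Answer: 3/23

Derivation:
Chain of 3 gears, tooth counts: [12, 13, 23]
  gear 0: T0=12, direction=positive, advance = 3 mod 12 = 3 teeth = 3/12 turn
  gear 1: T1=13, direction=negative, advance = 3 mod 13 = 3 teeth = 3/13 turn
  gear 2: T2=23, direction=positive, advance = 3 mod 23 = 3 teeth = 3/23 turn
Gear 2: 3 mod 23 = 3
Fraction = 3 / 23 = 3/23 (gcd(3,23)=1) = 3/23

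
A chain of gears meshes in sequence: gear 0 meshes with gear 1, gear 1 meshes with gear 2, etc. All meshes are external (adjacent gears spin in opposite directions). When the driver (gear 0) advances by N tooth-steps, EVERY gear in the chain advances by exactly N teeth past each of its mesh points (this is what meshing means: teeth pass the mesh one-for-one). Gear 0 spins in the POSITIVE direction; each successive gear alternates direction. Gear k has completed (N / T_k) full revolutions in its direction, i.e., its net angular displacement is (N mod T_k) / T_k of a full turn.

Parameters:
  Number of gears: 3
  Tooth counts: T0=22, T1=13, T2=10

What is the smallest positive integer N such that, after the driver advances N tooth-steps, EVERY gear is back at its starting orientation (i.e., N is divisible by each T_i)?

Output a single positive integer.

Gear k returns to start when N is a multiple of T_k.
All gears at start simultaneously when N is a common multiple of [22, 13, 10]; the smallest such N is lcm(22, 13, 10).
Start: lcm = T0 = 22
Fold in T1=13: gcd(22, 13) = 1; lcm(22, 13) = 22 * 13 / 1 = 286 / 1 = 286
Fold in T2=10: gcd(286, 10) = 2; lcm(286, 10) = 286 * 10 / 2 = 2860 / 2 = 1430
Full cycle length = 1430

Answer: 1430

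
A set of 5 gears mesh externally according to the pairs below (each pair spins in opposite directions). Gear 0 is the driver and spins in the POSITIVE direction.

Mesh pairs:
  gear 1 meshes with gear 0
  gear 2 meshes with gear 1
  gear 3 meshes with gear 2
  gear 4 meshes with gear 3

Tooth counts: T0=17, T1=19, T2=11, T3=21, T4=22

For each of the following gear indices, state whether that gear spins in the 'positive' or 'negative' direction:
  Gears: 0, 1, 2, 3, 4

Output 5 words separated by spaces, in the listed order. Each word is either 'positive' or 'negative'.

Answer: positive negative positive negative positive

Derivation:
Gear 0 (driver): positive (depth 0)
  gear 1: meshes with gear 0 -> depth 1 -> negative (opposite of gear 0)
  gear 2: meshes with gear 1 -> depth 2 -> positive (opposite of gear 1)
  gear 3: meshes with gear 2 -> depth 3 -> negative (opposite of gear 2)
  gear 4: meshes with gear 3 -> depth 4 -> positive (opposite of gear 3)
Queried indices 0, 1, 2, 3, 4 -> positive, negative, positive, negative, positive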